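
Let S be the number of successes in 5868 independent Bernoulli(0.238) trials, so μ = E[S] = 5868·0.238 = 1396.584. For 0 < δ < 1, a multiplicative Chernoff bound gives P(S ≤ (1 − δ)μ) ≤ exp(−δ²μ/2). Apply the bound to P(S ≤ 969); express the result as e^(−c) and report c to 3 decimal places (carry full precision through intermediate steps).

65.455

Write 969 = (1 − δ)μ, so δ = 1 − 969/1396.584 = 0.3061642…
Then the exponent is δ²μ/2 = (μ − 969)²/(2μ) = 65.455453.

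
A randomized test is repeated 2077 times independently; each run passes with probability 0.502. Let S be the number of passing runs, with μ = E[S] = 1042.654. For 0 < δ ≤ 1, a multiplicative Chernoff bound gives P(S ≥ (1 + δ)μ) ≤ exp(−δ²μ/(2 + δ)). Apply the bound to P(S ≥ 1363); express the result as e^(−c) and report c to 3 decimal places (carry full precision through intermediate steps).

42.658

Write 1363 = (1 + δ)μ, so δ = 1363/1042.654 − 1 = 0.3072409…
Then the exponent is δ²μ/(2 + δ) = (1363 − μ)² / (μ·(2 + δ)) = 42.658487.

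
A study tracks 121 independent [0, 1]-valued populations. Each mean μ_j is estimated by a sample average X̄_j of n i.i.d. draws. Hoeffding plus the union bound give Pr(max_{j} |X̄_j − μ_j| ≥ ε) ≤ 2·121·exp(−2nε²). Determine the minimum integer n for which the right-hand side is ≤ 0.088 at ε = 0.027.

5432

Need 2·121·exp(−2nε²) ≤ 0.088, i.e. exp(−2nε²) ≤ 0.088/242.
So 2nε² ≥ ln(242/0.088) = 7.919356.
Hence n ≥ 7.919356/(2·0.027²) = 5431.657.
The smallest integer n is 5432.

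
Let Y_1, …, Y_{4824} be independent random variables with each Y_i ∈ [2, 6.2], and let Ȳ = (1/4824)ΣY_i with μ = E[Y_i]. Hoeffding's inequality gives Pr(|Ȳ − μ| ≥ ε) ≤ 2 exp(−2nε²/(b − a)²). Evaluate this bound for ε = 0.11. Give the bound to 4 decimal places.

Exponent: 2nε²/(b − a)² = 2·4824·0.11² / 4.2² = 6.61796.
Bound = 2·exp(−6.61796) = 0.00267.

0.0027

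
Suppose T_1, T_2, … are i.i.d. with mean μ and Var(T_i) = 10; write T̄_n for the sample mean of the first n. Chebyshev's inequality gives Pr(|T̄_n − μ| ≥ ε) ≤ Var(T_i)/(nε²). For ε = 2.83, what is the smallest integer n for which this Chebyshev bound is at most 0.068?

19

Require 10/(n·2.83²) ≤ 0.068, i.e. n ≥ 10/(0.068·2.83²) = 18.362.
The smallest integer n is 19.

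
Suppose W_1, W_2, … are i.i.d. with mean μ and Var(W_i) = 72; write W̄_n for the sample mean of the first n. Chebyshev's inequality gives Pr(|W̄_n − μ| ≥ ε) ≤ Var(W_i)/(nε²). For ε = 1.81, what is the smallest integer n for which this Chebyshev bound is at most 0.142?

Require 72/(n·1.81²) ≤ 0.142, i.e. n ≥ 72/(0.142·1.81²) = 154.770.
The smallest integer n is 155.

155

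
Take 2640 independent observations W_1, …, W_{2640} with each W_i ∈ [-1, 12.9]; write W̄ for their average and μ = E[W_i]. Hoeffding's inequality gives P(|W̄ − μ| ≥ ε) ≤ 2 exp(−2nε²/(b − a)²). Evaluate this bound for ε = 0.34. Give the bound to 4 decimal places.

0.0849

Exponent: 2nε²/(b − a)² = 2·2640·0.34² / 13.9² = 3.15909.
Bound = 2·exp(−3.15909) = 0.08493.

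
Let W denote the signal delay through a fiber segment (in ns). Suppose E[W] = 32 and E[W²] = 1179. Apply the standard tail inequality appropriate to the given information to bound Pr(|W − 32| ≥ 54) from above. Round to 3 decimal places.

0.053

The first two moments determine the variance, so Chebyshev's inequality is the sharpest standard bound available.
Var(W) = E[W²] − (E[W])² = 1179 − 1024 = 155.
Chebyshev's inequality: Pr(|W − μ| ≥ t) ≤ Var(W)/t² = 155/2916 = 0.0532.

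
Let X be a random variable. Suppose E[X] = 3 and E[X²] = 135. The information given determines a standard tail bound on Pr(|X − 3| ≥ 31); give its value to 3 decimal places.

0.131

The first two moments determine the variance, so Chebyshev's inequality is the sharpest standard bound available.
Var(X) = E[X²] − (E[X])² = 135 − 9 = 126.
Chebyshev's inequality: Pr(|X − μ| ≥ t) ≤ Var(X)/t² = 126/961 = 0.1311.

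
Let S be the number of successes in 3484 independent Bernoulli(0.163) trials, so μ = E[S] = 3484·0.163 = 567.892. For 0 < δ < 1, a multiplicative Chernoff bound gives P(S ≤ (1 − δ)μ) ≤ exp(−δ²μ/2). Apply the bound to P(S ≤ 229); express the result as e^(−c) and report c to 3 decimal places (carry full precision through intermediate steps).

Write 229 = (1 − δ)μ, so δ = 1 − 229/567.892 = 0.5967543…
Then the exponent is δ²μ/2 = (μ − 229)²/(2μ) = 101.117631.

101.118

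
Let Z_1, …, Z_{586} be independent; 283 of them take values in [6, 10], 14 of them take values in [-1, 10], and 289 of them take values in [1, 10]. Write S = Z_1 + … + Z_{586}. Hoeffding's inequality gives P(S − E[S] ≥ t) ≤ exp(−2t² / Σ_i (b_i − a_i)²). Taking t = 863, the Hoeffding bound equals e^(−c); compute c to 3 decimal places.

50.270

Σ(b_i − a_i)² = 283·4² + 14·11² + 289·9² = 29631.
c = 2t² / 29631 = 2·863² / 29631 = 50.2696.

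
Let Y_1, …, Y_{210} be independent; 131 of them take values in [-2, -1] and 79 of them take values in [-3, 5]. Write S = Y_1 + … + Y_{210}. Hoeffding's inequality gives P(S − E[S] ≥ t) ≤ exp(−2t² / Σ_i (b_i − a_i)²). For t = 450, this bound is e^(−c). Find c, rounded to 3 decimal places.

Σ(b_i − a_i)² = 131·1² + 79·8² = 5187.
c = 2t² / 5187 = 2·450² / 5187 = 78.0798.

78.080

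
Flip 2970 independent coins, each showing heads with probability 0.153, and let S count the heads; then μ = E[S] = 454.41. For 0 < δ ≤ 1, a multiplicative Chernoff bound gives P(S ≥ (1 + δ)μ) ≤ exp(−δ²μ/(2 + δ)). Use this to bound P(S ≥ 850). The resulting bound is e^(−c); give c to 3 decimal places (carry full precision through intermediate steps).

Write 850 = (1 + δ)μ, so δ = 850/454.41 − 1 = 0.8705574…
Then the exponent is δ²μ/(2 + δ) = (850 − μ)² / (μ·(2 + δ)) = 119.971058.

119.971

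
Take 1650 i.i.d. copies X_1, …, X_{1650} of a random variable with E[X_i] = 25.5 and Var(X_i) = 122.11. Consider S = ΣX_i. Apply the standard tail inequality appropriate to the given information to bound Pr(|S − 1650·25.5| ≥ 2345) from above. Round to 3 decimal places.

With mean and variance of each term known, Chebyshev's inequality bounds the deviation of the sum (or sample mean).
Var(S) = n·Var(X_i) = 1650·122.11 = 201481.5.
Chebyshev: Pr(|S − 1650·25.5| ≥ 2345) ≤ Var(S)/2345² = 201481.5/5499025 = 0.0366.

0.037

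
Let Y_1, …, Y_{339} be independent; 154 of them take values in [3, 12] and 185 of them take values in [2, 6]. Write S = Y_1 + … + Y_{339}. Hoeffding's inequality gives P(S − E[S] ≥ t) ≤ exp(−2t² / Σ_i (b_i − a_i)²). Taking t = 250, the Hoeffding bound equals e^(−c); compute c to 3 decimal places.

Σ(b_i − a_i)² = 154·9² + 185·4² = 15434.
c = 2t² / 15434 = 2·250² / 15434 = 8.0990.

8.099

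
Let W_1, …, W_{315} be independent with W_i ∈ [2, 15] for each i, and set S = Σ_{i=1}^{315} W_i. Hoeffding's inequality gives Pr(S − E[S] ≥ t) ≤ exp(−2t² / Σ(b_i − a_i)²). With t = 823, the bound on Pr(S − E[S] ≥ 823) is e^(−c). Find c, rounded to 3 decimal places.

Σ(b_i − a_i)² = 315·(13)² = 53235.
c = 2t²/53235 = 2·823²/53235 = 25.4468.

25.447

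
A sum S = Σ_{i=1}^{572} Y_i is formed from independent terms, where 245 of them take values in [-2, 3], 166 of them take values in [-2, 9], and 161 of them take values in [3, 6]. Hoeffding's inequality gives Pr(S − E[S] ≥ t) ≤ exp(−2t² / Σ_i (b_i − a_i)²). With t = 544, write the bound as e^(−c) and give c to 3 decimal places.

21.398

Σ(b_i − a_i)² = 245·5² + 166·11² + 161·3² = 27660.
c = 2t² / 27660 = 2·544² / 27660 = 21.3981.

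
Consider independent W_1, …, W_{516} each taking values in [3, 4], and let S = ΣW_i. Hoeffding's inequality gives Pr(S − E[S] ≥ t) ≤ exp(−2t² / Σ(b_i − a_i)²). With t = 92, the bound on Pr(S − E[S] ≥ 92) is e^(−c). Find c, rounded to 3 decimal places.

32.806

Σ(b_i − a_i)² = 516·(1)² = 516.
c = 2t²/516 = 2·92²/516 = 32.8062.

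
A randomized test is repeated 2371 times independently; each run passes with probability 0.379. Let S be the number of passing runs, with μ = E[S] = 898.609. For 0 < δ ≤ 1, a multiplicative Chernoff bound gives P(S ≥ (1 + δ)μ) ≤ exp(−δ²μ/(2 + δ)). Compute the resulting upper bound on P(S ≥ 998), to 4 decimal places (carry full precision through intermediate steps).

Write 998 = (1 + δ)μ, so δ = 998/898.609 − 1 = 0.1106054…
Then the exponent is δ²μ/(2 + δ) = (998 − μ)² / (μ·(2 + δ)) = 5.208544.
Bound = exp(−5.208544) = 0.00547.

0.0055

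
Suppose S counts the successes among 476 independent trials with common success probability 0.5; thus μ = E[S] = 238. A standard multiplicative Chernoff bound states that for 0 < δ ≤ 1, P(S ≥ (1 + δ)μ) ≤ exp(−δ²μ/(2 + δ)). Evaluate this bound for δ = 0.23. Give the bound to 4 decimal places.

0.0035

Exponent = δ²μ/(2 + δ) = 0.23²·238/2.23 = 5.6458.
Bound = exp(−5.6458) = 0.00353.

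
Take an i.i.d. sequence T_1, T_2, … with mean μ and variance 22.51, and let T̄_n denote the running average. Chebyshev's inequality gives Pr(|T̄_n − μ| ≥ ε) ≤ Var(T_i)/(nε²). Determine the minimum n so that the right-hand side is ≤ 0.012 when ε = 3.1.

196

Require 22.51/(n·3.1²) ≤ 0.012, i.e. n ≥ 22.51/(0.012·3.1²) = 195.196.
The smallest integer n is 196.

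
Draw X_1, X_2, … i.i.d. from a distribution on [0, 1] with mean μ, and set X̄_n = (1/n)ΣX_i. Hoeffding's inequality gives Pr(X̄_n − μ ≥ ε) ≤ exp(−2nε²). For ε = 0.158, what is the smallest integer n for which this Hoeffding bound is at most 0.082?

Require exp(−2nε²) ≤ 0.082, i.e. 2nε² ≥ ln(1/0.082) = 2.501036.
So n ≥ 2.501036 / (2·0.158²) = 50.093.
The smallest integer n is 51.

51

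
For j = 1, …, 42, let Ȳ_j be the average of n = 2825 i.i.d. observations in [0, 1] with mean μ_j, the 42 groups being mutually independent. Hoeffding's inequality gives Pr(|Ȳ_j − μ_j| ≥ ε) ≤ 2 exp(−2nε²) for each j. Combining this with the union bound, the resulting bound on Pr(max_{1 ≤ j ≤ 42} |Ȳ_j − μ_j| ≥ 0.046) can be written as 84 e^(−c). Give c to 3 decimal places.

Union bound over the 42 events: Pr(max_{1 ≤ j ≤ 42} |Ȳ_j − μ_j| ≥ 0.046) ≤ 42·2·exp(−2nε²) = 84 exp(−2·2825·0.046²).
So c = 2·2825·0.046² = 11.9554.

11.955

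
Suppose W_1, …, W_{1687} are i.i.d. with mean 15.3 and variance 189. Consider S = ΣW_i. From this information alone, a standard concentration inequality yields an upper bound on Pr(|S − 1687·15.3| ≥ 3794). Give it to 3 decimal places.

With mean and variance of each term known, Chebyshev's inequality bounds the deviation of the sum (or sample mean).
Var(S) = n·Var(W_i) = 1687·189 = 318843.
Chebyshev: Pr(|S − 1687·15.3| ≥ 3794) ≤ Var(S)/3794² = 318843/14394436 = 0.0222.

0.022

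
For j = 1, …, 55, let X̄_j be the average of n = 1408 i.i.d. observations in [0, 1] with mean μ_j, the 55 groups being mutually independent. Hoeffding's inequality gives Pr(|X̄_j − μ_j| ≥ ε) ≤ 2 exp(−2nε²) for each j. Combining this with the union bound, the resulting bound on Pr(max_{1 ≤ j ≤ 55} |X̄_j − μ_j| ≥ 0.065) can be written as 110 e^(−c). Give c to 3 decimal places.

Union bound over the 55 events: Pr(max_{1 ≤ j ≤ 55} |X̄_j − μ_j| ≥ 0.065) ≤ 55·2·exp(−2nε²) = 110 exp(−2·1408·0.065²).
So c = 2·1408·0.065² = 11.8976.

11.898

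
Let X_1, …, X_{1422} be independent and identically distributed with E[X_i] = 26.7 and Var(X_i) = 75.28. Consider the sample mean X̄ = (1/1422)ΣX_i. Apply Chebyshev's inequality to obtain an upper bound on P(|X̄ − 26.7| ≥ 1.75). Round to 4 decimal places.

Var(X̄) = Var(X_i)/n = 75.28/1422 = 0.05294.
Chebyshev: P(|X̄ − 26.7| ≥ 1.75) ≤ Var(X̄)/(1.75)² = 75.28/(1422·1.75²) = 0.0173.

0.0173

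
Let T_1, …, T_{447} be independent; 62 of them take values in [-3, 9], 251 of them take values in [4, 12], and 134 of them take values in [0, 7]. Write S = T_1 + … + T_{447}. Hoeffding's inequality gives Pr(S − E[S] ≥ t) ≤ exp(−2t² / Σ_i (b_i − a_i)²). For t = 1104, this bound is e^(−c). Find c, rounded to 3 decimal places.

Σ(b_i − a_i)² = 62·12² + 251·8² + 134·7² = 31558.
c = 2t² / 31558 = 2·1104² / 31558 = 77.2429.

77.243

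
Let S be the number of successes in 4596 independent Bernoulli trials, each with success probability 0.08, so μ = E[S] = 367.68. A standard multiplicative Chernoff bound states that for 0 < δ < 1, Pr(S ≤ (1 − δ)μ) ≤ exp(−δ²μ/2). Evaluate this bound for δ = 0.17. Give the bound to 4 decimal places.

Exponent = δ²μ/2 = 0.17²·367.68/2 = 5.3130.
Bound = exp(−5.3130) = 0.00493.

0.0049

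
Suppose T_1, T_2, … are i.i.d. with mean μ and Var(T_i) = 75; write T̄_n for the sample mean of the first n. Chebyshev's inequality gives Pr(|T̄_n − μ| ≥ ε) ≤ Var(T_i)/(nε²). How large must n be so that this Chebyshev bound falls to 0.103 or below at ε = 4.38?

Require 75/(n·4.38²) ≤ 0.103, i.e. n ≥ 75/(0.103·4.38²) = 37.956.
The smallest integer n is 38.

38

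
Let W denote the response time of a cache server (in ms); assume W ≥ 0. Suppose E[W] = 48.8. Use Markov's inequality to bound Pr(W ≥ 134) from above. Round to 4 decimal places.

Markov's inequality: for a non-negative random variable, Pr(W ≥ a) ≤ E[W]/a.
Here E[W] = 48.8 and a = 134, so the bound is 48.8/134 = 0.3642.

0.3642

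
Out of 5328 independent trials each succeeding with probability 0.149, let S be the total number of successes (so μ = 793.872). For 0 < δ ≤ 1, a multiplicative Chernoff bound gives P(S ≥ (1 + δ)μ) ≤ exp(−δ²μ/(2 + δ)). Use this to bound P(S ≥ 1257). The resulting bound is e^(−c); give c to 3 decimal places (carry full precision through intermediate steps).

Write 1257 = (1 + δ)μ, so δ = 1257/793.872 − 1 = 0.5833787…
Then the exponent is δ²μ/(2 + δ) = (1257 − μ)² / (μ·(2 + δ)) = 104.583584.

104.584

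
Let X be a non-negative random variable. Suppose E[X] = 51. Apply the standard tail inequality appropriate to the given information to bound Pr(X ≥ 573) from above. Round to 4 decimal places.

0.0890

Only the mean of a non-negative variable is known, so Markov's inequality is the applicable tail bound.
Markov's inequality: for a non-negative random variable, Pr(X ≥ a) ≤ E[X]/a.
Here E[X] = 51 and a = 573, so the bound is 51/573 = 0.0890.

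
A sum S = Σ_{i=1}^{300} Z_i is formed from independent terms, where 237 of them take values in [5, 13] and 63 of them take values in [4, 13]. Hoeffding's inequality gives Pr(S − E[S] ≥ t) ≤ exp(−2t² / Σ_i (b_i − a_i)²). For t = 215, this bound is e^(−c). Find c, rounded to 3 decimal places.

4.561

Σ(b_i − a_i)² = 237·8² + 63·9² = 20271.
c = 2t² / 20271 = 2·215² / 20271 = 4.5607.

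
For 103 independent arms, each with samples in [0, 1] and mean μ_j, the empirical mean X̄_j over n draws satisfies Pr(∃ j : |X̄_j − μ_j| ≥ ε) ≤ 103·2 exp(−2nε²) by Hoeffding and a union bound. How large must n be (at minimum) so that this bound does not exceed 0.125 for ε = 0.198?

Need 2·103·exp(−2nε²) ≤ 0.125, i.e. exp(−2nε²) ≤ 0.125/206.
So 2nε² ≥ ln(206/0.125) = 7.407318.
Hence n ≥ 7.407318/(2·0.198²) = 94.471.
The smallest integer n is 95.

95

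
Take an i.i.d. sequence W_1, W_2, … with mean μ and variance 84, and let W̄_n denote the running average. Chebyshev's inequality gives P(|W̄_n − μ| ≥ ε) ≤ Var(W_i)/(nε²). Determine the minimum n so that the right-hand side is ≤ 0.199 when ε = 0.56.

Require 84/(n·0.56²) ≤ 0.199, i.e. n ≥ 84/(0.199·0.56²) = 1346.016.
The smallest integer n is 1347.

1347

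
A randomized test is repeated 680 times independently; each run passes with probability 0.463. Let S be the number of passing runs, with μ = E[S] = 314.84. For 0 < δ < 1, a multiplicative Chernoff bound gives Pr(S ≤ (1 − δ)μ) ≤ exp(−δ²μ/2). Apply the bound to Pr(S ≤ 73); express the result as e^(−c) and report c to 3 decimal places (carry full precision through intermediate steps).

Write 73 = (1 − δ)μ, so δ = 1 − 73/314.84 = 0.7681362…
Then the exponent is δ²μ/2 = (μ − 73)²/(2μ) = 92.883029.

92.883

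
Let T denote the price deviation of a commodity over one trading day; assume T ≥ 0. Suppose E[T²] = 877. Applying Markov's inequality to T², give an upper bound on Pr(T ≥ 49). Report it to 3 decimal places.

0.365

Since T ≥ 0, the event {T ≥ 49} is the same as {T² ≥ 2401}.
Markov's inequality applied to T² gives Pr(T² ≥ 2401) ≤ E[T²]/2401 = 877/2401 = 0.3653.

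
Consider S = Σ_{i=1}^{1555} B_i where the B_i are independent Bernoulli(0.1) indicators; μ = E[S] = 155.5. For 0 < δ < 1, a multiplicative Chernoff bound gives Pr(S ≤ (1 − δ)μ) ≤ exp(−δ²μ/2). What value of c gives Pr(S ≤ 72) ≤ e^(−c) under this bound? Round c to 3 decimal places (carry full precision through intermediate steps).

Write 72 = (1 − δ)μ, so δ = 1 − 72/155.5 = 0.5369775…
Then the exponent is δ²μ/2 = (μ − 72)²/(2μ) = 22.418810.

22.419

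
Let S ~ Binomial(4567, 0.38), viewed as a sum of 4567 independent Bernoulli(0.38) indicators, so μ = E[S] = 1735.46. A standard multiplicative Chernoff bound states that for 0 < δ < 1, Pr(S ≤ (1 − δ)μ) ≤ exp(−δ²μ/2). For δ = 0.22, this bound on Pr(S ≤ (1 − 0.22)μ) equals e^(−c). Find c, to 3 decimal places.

41.998

c = δ²μ/2 = 0.22²·1735.46/2 = 41.9981.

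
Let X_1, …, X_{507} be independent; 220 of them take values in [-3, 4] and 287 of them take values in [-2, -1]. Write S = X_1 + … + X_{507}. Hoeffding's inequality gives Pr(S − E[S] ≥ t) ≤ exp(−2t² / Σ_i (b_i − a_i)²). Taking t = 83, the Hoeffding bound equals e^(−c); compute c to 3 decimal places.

Σ(b_i − a_i)² = 220·7² + 287·1² = 11067.
c = 2t² / 11067 = 2·83² / 11067 = 1.2450.

1.245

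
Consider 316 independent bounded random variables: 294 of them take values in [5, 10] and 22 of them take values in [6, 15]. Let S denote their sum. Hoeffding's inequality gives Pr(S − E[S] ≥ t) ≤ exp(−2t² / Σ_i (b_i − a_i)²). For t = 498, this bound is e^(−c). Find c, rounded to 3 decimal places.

Σ(b_i − a_i)² = 294·5² + 22·9² = 9132.
c = 2t² / 9132 = 2·498² / 9132 = 54.3154.

54.315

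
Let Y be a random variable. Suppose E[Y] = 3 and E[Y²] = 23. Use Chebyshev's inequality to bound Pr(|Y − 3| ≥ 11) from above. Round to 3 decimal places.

Var(Y) = E[Y²] − (E[Y])² = 23 − 9 = 14.
Chebyshev's inequality: Pr(|Y − μ| ≥ t) ≤ Var(Y)/t² = 14/121 = 0.1157.

0.116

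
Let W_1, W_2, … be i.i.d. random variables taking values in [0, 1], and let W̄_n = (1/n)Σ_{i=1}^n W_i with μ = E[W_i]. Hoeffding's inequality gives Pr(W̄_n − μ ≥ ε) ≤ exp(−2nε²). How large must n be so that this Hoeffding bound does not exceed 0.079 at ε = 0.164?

48

Require exp(−2nε²) ≤ 0.079, i.e. 2nε² ≥ ln(1/0.079) = 2.538307.
So n ≥ 2.538307 / (2·0.164²) = 47.187.
The smallest integer n is 48.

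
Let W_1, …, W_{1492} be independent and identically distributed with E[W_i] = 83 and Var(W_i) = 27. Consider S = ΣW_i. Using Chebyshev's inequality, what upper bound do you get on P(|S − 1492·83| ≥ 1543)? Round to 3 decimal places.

0.017

Var(S) = n·Var(W_i) = 1492·27 = 40284.
Chebyshev: P(|S − 1492·83| ≥ 1543) ≤ Var(S)/1543² = 40284/2380849 = 0.0169.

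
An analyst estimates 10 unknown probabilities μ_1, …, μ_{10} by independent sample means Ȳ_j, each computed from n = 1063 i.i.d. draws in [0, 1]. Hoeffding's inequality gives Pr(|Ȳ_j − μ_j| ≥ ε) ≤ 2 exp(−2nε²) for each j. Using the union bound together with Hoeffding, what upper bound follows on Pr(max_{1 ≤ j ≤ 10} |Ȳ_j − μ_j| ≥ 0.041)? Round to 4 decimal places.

Per-experiment Hoeffding bound: 2·exp(−2·1063·0.041²) = 2·exp(−3.57381) = 0.056098.
Union bound over 10 events: 10·0.056098 = 0.56098.

0.5610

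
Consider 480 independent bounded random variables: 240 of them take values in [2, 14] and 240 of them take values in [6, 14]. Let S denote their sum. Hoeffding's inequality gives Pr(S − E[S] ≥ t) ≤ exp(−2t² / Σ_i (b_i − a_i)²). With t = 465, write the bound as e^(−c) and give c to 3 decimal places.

Σ(b_i − a_i)² = 240·12² + 240·8² = 49920.
c = 2t² / 49920 = 2·465² / 49920 = 8.6629.

8.663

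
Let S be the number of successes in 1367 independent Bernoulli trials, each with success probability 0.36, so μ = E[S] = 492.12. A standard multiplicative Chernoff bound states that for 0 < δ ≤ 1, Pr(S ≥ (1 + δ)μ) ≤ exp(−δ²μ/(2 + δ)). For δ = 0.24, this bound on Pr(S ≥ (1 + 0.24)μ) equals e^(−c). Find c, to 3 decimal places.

c = δ²μ/(2 + δ) = 0.24²·492.12/(2 + 0.24) = 12.6545.

12.655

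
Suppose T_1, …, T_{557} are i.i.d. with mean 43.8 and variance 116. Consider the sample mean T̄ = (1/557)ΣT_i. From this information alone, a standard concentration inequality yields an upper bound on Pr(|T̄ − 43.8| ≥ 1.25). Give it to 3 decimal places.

With mean and variance of each term known, Chebyshev's inequality bounds the deviation of the sum (or sample mean).
Var(T̄) = Var(T_i)/n = 116/557 = 0.20826.
Chebyshev: Pr(|T̄ − 43.8| ≥ 1.25) ≤ Var(T̄)/(1.25)² = 116/(557·1.25²) = 0.1333.

0.133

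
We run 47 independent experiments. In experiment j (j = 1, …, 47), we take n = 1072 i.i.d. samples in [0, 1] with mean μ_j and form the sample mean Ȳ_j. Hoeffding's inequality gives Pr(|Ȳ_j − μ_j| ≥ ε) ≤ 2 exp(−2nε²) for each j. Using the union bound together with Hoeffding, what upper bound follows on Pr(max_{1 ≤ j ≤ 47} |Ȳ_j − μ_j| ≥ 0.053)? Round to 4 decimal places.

0.2278

Per-experiment Hoeffding bound: 2·exp(−2·1072·0.053²) = 2·exp(−6.02250) = 0.0048472.
Union bound over 47 events: 47·0.0048472 = 0.22782.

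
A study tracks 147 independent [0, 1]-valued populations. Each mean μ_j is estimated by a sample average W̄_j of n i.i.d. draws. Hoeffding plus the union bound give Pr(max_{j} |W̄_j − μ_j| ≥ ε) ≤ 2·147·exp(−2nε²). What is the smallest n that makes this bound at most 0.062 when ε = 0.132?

243

Need 2·147·exp(−2nε²) ≤ 0.062, i.e. exp(−2nε²) ≤ 0.062/294.
So 2nε² ≥ ln(294/0.062) = 8.464201.
Hence n ≥ 8.464201/(2·0.132²) = 242.889.
The smallest integer n is 243.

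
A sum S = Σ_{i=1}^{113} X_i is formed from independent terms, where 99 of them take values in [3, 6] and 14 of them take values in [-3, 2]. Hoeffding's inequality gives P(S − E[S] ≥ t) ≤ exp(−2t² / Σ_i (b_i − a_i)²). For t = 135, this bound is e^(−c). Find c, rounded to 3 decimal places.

29.371

Σ(b_i − a_i)² = 99·3² + 14·5² = 1241.
c = 2t² / 1241 = 2·135² / 1241 = 29.3715.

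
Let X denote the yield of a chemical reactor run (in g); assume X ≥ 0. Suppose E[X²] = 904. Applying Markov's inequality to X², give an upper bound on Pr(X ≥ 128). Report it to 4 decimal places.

0.0552

Since X ≥ 0, the event {X ≥ 128} is the same as {X² ≥ 16384}.
Markov's inequality applied to X² gives Pr(X² ≥ 16384) ≤ E[X²]/16384 = 904/16384 = 0.0552.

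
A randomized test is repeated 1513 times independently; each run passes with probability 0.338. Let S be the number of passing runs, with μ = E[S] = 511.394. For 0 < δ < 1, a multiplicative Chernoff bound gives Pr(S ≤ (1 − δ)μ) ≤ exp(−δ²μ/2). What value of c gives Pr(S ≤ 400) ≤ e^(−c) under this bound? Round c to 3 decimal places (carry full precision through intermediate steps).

Write 400 = (1 − δ)μ, so δ = 1 − 400/511.394 = 0.2178242…
Then the exponent is δ²μ/2 = (μ − 400)²/(2μ) = 12.132156.

12.132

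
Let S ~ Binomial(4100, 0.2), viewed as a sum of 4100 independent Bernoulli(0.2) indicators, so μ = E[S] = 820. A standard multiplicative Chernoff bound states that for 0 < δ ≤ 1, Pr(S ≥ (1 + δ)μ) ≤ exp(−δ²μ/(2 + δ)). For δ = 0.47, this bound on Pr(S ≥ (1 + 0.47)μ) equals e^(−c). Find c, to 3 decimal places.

73.335

c = δ²μ/(2 + δ) = 0.47²·820/(2 + 0.47) = 73.3352.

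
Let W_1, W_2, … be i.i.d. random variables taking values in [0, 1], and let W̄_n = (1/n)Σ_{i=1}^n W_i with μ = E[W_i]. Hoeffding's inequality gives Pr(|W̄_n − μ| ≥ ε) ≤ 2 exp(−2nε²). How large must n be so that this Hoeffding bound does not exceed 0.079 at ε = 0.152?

70

Require 2·exp(−2nε²) ≤ 0.079, i.e. 2nε² ≥ ln(2/0.079) = 3.231455.
So n ≥ 3.231455 / (2·0.152²) = 69.933.
The smallest integer n is 70.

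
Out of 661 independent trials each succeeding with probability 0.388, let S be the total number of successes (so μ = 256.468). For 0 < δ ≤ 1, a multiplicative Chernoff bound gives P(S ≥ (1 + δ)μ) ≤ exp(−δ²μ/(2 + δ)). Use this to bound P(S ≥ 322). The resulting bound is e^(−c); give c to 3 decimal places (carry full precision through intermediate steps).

7.424

Write 322 = (1 + δ)μ, so δ = 322/256.468 − 1 = 0.2555173…
Then the exponent is δ²μ/(2 + δ) = (322 − μ)² / (μ·(2 + δ)) = 7.423821.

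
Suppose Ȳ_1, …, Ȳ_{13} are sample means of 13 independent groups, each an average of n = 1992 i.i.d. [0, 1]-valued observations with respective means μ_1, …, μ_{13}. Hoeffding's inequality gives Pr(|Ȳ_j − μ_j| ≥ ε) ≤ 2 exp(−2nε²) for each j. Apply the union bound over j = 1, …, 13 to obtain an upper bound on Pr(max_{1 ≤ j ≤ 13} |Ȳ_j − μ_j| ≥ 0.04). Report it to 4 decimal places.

0.0443

Per-experiment Hoeffding bound: 2·exp(−2·1992·0.04²) = 2·exp(−6.37440) = 0.0034093.
Union bound over 13 events: 13·0.0034093 = 0.04432.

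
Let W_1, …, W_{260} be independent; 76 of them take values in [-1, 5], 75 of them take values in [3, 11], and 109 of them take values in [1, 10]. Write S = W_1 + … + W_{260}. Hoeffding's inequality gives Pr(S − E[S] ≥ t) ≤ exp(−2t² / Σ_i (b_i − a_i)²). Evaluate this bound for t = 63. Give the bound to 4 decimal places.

0.6157

Σ(b_i − a_i)² = 76·6² + 75·8² + 109·9² = 16365.
Exponent = 2·63² / 16365 = 0.48506.
Bound = exp(−0.48506) = 0.61566.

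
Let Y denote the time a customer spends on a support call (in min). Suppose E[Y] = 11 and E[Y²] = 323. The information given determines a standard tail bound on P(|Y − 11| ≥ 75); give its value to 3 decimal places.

0.036

The first two moments determine the variance, so Chebyshev's inequality is the sharpest standard bound available.
Var(Y) = E[Y²] − (E[Y])² = 323 − 121 = 202.
Chebyshev's inequality: P(|Y − μ| ≥ t) ≤ Var(Y)/t² = 202/5625 = 0.0359.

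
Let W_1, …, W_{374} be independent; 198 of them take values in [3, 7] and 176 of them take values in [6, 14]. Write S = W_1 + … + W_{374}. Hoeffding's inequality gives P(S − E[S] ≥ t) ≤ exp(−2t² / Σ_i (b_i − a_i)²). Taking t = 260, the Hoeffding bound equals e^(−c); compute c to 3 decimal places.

Σ(b_i − a_i)² = 198·4² + 176·8² = 14432.
c = 2t² / 14432 = 2·260² / 14432 = 9.3681.

9.368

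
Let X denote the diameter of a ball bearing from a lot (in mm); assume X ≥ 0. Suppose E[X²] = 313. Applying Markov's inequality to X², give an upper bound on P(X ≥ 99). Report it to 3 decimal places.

0.032

Since X ≥ 0, the event {X ≥ 99} is the same as {X² ≥ 9801}.
Markov's inequality applied to X² gives P(X² ≥ 9801) ≤ E[X²]/9801 = 313/9801 = 0.0319.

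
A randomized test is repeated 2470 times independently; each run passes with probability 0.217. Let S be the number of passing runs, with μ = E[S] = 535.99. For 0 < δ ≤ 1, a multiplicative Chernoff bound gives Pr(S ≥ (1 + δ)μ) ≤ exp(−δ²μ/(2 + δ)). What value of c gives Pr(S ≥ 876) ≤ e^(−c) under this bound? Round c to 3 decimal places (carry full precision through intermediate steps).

81.875

Write 876 = (1 + δ)μ, so δ = 876/535.99 − 1 = 0.6343588…
Then the exponent is δ²μ/(2 + δ) = (876 − μ)² / (μ·(2 + δ)) = 81.875084.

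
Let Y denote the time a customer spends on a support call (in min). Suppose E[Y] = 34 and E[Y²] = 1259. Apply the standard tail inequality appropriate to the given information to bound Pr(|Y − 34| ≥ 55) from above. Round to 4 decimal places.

The first two moments determine the variance, so Chebyshev's inequality is the sharpest standard bound available.
Var(Y) = E[Y²] − (E[Y])² = 1259 − 1156 = 103.
Chebyshev's inequality: Pr(|Y − μ| ≥ t) ≤ Var(Y)/t² = 103/3025 = 0.0340.

0.0340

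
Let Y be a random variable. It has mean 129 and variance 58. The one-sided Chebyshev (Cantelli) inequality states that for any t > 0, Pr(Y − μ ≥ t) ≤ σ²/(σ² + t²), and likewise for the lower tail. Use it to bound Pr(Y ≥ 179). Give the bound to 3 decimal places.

Here σ² = 58 and t = 50, so σ² + t² = 2558.
Cantelli's bound: 58/2558 = 0.0227.

0.023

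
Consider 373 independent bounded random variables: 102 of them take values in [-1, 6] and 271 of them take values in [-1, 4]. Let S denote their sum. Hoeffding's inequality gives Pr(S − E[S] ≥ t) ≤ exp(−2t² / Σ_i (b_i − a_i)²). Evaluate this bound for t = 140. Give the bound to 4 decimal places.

Σ(b_i − a_i)² = 102·7² + 271·5² = 11773.
Exponent = 2·140² / 11773 = 3.32965.
Bound = exp(−3.32965) = 0.03581.

0.0358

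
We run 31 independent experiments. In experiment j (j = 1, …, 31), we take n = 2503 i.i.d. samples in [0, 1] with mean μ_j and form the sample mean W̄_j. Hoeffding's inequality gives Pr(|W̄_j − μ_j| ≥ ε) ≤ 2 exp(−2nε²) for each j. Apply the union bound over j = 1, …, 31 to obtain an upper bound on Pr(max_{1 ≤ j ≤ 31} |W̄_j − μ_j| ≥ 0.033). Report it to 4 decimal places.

Per-experiment Hoeffding bound: 2·exp(−2·2503·0.033²) = 2·exp(−5.45153) = 0.0085794.
Union bound over 31 events: 31·0.0085794 = 0.26596.

0.2660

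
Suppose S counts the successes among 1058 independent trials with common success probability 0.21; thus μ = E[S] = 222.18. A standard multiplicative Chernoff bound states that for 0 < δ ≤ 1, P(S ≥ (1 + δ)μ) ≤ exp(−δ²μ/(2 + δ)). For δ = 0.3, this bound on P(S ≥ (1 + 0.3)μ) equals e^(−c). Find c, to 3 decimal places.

c = δ²μ/(2 + δ) = 0.3²·222.18/(2 + 0.3) = 8.6940.

8.694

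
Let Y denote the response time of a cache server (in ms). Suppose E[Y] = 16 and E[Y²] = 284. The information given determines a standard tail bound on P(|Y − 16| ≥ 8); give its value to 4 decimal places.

The first two moments determine the variance, so Chebyshev's inequality is the sharpest standard bound available.
Var(Y) = E[Y²] − (E[Y])² = 284 − 256 = 28.
Chebyshev's inequality: P(|Y − μ| ≥ t) ≤ Var(Y)/t² = 28/64 = 0.4375.

0.4375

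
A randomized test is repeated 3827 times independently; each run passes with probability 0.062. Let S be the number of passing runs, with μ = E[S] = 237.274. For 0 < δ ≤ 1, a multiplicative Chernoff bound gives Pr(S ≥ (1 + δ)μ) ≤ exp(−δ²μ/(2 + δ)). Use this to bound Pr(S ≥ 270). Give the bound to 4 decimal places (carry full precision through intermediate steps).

Write 270 = (1 + δ)μ, so δ = 270/237.274 − 1 = 0.1379249…
Then the exponent is δ²μ/(2 + δ) = (270 − μ)² / (μ·(2 + δ)) = 2.111267.
Bound = exp(−2.111267) = 0.12108.

0.1211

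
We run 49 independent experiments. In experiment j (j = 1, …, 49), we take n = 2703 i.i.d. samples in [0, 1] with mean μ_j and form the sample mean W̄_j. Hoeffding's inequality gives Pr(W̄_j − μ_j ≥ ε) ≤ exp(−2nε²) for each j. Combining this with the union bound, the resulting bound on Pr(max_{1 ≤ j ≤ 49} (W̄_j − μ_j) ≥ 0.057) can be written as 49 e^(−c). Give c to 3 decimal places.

Union bound over the 49 events: Pr(max_{1 ≤ j ≤ 49} (W̄_j − μ_j) ≥ 0.057) ≤ 49·exp(−2nε²) = 49 exp(−2·2703·0.057²).
So c = 2·2703·0.057² = 17.5641.

17.564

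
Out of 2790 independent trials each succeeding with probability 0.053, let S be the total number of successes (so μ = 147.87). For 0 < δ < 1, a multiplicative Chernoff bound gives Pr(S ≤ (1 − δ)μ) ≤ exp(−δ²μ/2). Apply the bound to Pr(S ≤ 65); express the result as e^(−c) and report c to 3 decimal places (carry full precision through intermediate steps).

23.221

Write 65 = (1 − δ)μ, so δ = 1 − 65/147.87 = 0.5604247…
Then the exponent is δ²μ/2 = (μ − 65)²/(2μ) = 23.221197.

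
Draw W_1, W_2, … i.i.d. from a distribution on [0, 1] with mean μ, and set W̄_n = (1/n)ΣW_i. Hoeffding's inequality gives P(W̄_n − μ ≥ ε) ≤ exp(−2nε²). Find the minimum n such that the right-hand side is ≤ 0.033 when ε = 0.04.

Require exp(−2nε²) ≤ 0.033, i.e. 2nε² ≥ ln(1/0.033) = 3.411248.
So n ≥ 3.411248 / (2·0.04²) = 1066.015.
The smallest integer n is 1067.

1067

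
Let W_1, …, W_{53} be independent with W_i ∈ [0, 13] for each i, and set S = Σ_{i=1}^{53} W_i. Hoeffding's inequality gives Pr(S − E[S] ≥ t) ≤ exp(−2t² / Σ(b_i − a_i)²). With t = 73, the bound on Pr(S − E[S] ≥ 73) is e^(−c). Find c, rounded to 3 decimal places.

Σ(b_i − a_i)² = 53·(13)² = 8957.
c = 2t²/8957 = 2·73²/8957 = 1.1899.

1.190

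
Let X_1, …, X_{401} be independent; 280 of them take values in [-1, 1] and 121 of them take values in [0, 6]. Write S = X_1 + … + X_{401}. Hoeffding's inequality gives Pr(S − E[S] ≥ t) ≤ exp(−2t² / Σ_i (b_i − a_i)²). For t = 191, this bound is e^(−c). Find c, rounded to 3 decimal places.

13.324

Σ(b_i − a_i)² = 280·2² + 121·6² = 5476.
c = 2t² / 5476 = 2·191² / 5476 = 13.3240.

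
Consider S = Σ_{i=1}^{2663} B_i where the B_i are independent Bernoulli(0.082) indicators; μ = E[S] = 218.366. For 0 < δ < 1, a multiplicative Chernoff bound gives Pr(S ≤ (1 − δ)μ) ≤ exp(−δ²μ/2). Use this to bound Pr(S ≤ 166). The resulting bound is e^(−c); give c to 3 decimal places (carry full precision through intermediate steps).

Write 166 = (1 − δ)μ, so δ = 1 − 166/218.366 = 0.2398084…
Then the exponent is δ²μ/2 = (μ − 166)²/(2μ) = 6.278903.

6.279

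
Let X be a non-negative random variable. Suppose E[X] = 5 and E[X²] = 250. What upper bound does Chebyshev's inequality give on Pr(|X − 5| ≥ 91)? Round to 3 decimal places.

Var(X) = E[X²] − (E[X])² = 250 − 25 = 225.
Chebyshev's inequality: Pr(|X − μ| ≥ t) ≤ Var(X)/t² = 225/8281 = 0.0272.

0.027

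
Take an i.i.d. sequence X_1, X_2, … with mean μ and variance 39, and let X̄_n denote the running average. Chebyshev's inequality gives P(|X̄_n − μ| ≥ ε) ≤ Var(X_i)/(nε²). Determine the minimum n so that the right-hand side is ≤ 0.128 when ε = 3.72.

Require 39/(n·3.72²) ≤ 0.128, i.e. n ≥ 39/(0.128·3.72²) = 22.018.
The smallest integer n is 23.

23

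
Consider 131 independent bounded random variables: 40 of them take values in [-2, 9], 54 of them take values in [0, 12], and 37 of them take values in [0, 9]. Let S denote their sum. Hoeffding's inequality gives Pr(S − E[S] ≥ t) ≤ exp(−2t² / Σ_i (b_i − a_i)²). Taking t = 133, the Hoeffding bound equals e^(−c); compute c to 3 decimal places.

Σ(b_i − a_i)² = 40·11² + 54·12² + 37·9² = 15613.
c = 2t² / 15613 = 2·133² / 15613 = 2.2659.

2.266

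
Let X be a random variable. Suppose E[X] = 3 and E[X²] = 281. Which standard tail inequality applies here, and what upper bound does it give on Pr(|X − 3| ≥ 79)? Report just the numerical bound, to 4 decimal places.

The first two moments determine the variance, so Chebyshev's inequality is the sharpest standard bound available.
Var(X) = E[X²] − (E[X])² = 281 − 9 = 272.
Chebyshev's inequality: Pr(|X − μ| ≥ t) ≤ Var(X)/t² = 272/6241 = 0.0436.

0.0436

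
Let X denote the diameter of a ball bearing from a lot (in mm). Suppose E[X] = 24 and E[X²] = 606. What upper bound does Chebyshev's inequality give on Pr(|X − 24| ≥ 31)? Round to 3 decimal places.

Var(X) = E[X²] − (E[X])² = 606 − 576 = 30.
Chebyshev's inequality: Pr(|X − μ| ≥ t) ≤ Var(X)/t² = 30/961 = 0.0312.

0.031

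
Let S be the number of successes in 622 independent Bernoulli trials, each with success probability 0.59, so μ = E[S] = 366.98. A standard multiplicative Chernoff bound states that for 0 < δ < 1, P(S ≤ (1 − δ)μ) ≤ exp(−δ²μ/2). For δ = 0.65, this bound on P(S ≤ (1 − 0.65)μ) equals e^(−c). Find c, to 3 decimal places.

77.525

c = δ²μ/2 = 0.65²·366.98/2 = 77.5245.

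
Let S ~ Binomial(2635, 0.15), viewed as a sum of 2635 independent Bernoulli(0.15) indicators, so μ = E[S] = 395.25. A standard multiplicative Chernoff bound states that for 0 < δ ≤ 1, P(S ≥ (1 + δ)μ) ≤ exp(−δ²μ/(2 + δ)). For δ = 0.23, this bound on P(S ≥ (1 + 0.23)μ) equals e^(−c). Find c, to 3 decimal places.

9.376

c = δ²μ/(2 + δ) = 0.23²·395.25/(2 + 0.23) = 9.3761.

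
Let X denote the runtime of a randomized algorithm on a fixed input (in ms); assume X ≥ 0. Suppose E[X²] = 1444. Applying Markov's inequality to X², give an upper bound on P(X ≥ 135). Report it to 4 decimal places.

Since X ≥ 0, the event {X ≥ 135} is the same as {X² ≥ 18225}.
Markov's inequality applied to X² gives P(X² ≥ 18225) ≤ E[X²]/18225 = 1444/18225 = 0.0792.

0.0792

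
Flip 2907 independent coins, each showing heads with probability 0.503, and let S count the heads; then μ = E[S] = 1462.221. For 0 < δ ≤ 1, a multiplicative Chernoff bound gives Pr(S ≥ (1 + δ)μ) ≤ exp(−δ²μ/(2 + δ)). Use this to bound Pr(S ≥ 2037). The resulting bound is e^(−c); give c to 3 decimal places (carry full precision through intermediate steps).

94.413

Write 2037 = (1 + δ)μ, so δ = 2037/1462.221 − 1 = 0.3930863…
Then the exponent is δ²μ/(2 + δ) = (2037 − μ)² / (μ·(2 + δ)) = 94.412699.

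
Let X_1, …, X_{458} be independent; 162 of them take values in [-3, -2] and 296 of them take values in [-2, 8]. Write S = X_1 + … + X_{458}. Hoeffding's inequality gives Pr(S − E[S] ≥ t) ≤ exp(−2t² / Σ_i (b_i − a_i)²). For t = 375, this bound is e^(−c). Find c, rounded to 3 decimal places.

9.450

Σ(b_i − a_i)² = 162·1² + 296·10² = 29762.
c = 2t² / 29762 = 2·375² / 29762 = 9.4500.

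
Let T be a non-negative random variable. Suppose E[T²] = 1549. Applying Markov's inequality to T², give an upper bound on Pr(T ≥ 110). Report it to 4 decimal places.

Since T ≥ 0, the event {T ≥ 110} is the same as {T² ≥ 12100}.
Markov's inequality applied to T² gives Pr(T² ≥ 12100) ≤ E[T²]/12100 = 1549/12100 = 0.1280.

0.1280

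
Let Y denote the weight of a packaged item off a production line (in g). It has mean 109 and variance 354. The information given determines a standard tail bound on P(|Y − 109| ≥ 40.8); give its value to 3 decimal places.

Mean and variance are known, so Chebyshev's inequality applies.
Chebyshev: P(|Y − μ| ≥ t) ≤ Var(Y)/t².
Bound = 354 / 1664.64 = 0.2127.

0.213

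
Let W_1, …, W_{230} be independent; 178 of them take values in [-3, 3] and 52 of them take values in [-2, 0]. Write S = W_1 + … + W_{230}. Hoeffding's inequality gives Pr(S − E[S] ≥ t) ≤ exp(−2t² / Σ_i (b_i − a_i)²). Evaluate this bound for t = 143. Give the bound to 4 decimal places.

Σ(b_i − a_i)² = 178·6² + 52·2² = 6616.
Exponent = 2·143² / 6616 = 6.18168.
Bound = exp(−6.18168) = 0.00207.

0.0021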